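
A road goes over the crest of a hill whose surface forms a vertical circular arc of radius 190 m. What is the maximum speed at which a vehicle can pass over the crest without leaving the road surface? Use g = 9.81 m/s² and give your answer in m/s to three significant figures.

At the crest the centre of the circle is below the vehicle, so the net downward (centripetal) force is mg − N = mv²/r.
The vehicle leaves the road when N → 0, giving v_max = √(g r) = √(9.81 × 190) = 43.17 m/s.

43.2 m/s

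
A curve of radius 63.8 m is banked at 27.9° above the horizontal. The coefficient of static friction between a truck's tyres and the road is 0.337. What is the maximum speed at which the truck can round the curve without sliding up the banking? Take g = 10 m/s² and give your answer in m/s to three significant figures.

25.9 m/s

At the maximum speed, friction acts down the slope at its limiting value f = μN. Radially (horizontal, toward centre): N sinθ + μN cosθ = mv²/r. Vertically: N cosθ − μN sinθ = mg.
Dividing: v² = r g (sinθ + μcosθ)/(cosθ − μsinθ).
sinθ + μcosθ = 0.4679 + 0.337×0.8838 = 0.7658; cosθ − μsinθ = 0.8838 − 0.337×0.4679 = 0.7261.
v² = 63.8 × 10.0 × 0.7658/0.7261 = 672.9 m²/s², so v = 25.94 m/s.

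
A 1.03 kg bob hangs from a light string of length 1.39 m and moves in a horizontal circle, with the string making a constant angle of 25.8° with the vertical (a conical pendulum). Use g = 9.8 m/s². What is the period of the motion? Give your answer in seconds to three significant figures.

r = L sinθ = 0.6050 m. From T sinθ = mω²r and T cosθ = mg: tanθ = ω²r/g, so ω² = g tanθ / r = g/(L cosθ).
ω = √(g/(L cosθ)) = √(9.8/(1.39 × 0.9003)) = √7.831 = 2.798 rad/s.
Period = 2π/ω = 2.245 s.

2.25 s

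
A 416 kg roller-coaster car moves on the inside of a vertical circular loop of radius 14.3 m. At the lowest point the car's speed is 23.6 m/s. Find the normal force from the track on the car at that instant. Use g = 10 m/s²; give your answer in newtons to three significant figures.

20400 N

At the lowest point, N points up (toward the centre) and the weight mg points down (away from the centre), so the net inward force is N − mg = mv²/r.
N = m(v²/r + g) = 416 × ((23.6)²/14.3 + 10.0) = 416 × (38.95 + 10.0) = 416 × 48.95 = 20360 N.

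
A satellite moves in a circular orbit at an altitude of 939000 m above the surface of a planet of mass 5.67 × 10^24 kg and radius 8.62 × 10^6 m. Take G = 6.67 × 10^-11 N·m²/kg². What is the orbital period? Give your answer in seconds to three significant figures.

r = R + h = 8.62 × 10^6 + 939000 = 9.559 × 10^6 m. Gravity provides the centripetal force: G M m / r² = m v² / r ⇒ v = √(GM/r) = 6290 m/s.
T = 2πr/v = 2π × 9.559 × 10^6 / 6290 = 9549 s.

9550 s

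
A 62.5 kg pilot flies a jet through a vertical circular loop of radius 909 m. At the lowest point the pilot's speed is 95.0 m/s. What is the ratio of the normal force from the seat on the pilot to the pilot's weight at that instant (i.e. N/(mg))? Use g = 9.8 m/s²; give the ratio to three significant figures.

At the bottom, N − mg = mv²/r, so N = m(v²/r + g) and N/(mg) = v²/(rg) + 1 = (95.0)²/(909 × 9.8) + 1 = 1.013 + 1 = 2.013.

2.01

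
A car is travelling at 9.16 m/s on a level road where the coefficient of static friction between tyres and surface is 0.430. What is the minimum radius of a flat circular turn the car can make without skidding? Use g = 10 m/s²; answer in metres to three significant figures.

At the limit, μ_s m g = m v²/r, so r_min = v²/(μ_s g) = (9.16)²/(0.430 × 10.0) = 83.91/4.300 = 19.51 m.

19.5 m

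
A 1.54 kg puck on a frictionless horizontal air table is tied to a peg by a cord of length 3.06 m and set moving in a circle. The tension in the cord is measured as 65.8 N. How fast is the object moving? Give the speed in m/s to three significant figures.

T = m v²/r ⇒ v = √(T r / m) = √(65.8 × 3.06 / 1.54) = √130.7 = 11.43 m/s.

11.4 m/s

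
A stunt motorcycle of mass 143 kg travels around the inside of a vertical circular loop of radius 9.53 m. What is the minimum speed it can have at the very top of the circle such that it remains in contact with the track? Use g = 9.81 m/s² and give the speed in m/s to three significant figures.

At the highest point the centre is directly below, so both the weight and N act inward: N + mg = mv²/r.
At minimum speed N → 0, so mg = mv_min²/r ⇒ v_min = √(g r) = √(9.81 × 9.53) = 9.669 m/s.

9.67 m/s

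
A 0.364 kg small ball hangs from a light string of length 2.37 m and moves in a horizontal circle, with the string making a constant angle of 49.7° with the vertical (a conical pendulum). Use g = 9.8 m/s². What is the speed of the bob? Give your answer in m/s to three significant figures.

4.57 m/s

The radius of the circle is r = L sinθ = 2.37 × sin 49.7° = 1.808 m.
Horizontally T sinθ = mv²/r and vertically T cosθ = mg, so tanθ = v²/(rg).
v = √(r g tanθ) = √(1.808 × 9.8 × 1.179) = √20.89 = 4.570 m/s.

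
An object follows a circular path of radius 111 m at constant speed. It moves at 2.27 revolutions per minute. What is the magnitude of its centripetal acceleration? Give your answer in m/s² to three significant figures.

ω = 2.27 rev/min × 2π/60 = 0.2377 rad/s, so v = ωr = 0.2377 × 111 = 26.39 m/s.
a_c = v²/r = (26.39)²/111 = 696.2/111 = 6.272 m/s².

6.27 m/s²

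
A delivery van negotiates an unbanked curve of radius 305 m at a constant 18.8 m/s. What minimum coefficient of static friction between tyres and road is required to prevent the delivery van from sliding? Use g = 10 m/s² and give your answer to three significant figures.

Friction provides the centripetal force: μ_s m g = m v²/r, so μ_s = v²/(g r) = (18.80)²/(10.0 × 305) = 353.4/3050 = 0.1159.

0.116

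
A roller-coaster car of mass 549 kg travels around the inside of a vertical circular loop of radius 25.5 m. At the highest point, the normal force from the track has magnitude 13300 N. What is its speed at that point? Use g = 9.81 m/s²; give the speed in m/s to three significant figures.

At the top, N + mg = mv²/r, so v = √(r(N/m + g)) = √(25.5 × (13300/549 + 9.81)) = √(25.5 × 34.04) = √867.9 = 29.46 m/s.

29.5 m/s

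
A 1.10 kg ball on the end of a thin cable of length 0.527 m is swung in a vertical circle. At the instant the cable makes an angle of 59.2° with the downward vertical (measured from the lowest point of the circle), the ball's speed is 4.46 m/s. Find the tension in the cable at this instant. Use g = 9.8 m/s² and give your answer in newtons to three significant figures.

47.0 N

Take the radial direction toward the centre of the circle as positive. The component of the weight along the string toward the centre is −mg cos φ (φ measured from the bottom), so Newton's second law along the string gives T − mg cos φ = m v²/r.
cos 59.2° = 0.5120, so T = m(v²/r + g cos φ) = 1.10 × ((4.46)²/0.527 + 9.8 × 0.5120) = 1.10 × (37.74 + (5.018)) = 1.10 × 42.76 = 47.04 N.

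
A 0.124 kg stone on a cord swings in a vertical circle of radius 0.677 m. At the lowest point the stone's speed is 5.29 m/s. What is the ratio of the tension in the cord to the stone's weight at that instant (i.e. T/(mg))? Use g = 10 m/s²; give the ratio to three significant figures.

5.13

At the bottom, T − mg = mv²/r, so T = m(v²/r + g) and T/(mg) = v²/(rg) + 1 = (5.29)²/(0.677 × 10.0) + 1 = 4.134 + 1 = 5.134.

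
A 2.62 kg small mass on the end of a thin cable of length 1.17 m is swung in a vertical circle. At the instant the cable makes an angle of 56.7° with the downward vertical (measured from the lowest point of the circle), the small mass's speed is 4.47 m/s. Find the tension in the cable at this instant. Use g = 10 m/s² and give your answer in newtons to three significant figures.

Take the radial direction toward the centre of the circle as positive. The component of the weight along the string toward the centre is −mg cos φ (φ measured from the bottom), so Newton's second law along the string gives T − mg cos φ = m v²/r.
cos 56.7° = 0.5490, so T = m(v²/r + g cos φ) = 2.62 × ((4.47)²/1.17 + 10.0 × 0.5490) = 2.62 × (17.08 + (5.490)) = 2.62 × 22.57 = 59.13 N.

59.1 N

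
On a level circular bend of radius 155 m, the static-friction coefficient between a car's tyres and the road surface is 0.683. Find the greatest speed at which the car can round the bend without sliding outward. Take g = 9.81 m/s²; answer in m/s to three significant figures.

32.2 m/s

The only inward force on a level bend is static friction, so at the limit f_s = μ_s N = μ_s m g = m v²/r.
Mass cancels: v_max = √(μ_s g r) = √(0.683 × 9.81 × 155) = √1039 = 32.23 m/s.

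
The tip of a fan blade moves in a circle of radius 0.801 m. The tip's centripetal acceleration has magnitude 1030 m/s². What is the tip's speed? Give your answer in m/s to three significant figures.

28.7 m/s

a_c = v²/r ⇒ v = √(a_c · r) = √(1030 × 0.801) = √825.0 = 28.72 m/s.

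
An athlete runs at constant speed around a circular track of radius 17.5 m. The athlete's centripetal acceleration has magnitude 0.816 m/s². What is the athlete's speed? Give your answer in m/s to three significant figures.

a_c = v²/r ⇒ v = √(a_c · r) = √(0.816 × 17.5) = √14.28 = 3.779 m/s.

3.78 m/s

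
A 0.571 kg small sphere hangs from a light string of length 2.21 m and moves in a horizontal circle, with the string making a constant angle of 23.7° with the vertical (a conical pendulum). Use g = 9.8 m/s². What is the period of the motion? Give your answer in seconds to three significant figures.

r = L sinθ = 0.8883 m. From T sinθ = mω²r and T cosθ = mg: tanθ = ω²r/g, so ω² = g tanθ / r = g/(L cosθ).
ω = √(g/(L cosθ)) = √(9.8/(2.21 × 0.9157)) = √4.843 = 2.201 rad/s.
Period = 2π/ω = 2.855 s.

2.86 s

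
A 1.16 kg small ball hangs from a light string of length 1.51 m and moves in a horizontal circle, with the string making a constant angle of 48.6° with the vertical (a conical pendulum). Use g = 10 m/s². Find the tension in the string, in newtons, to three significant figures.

Vertically the bob has no acceleration, so T cosθ = mg.
T = mg/cosθ = 1.16 × 10.0 / cos 48.6° = 11.60/0.6613 = 17.54 N.

17.5 N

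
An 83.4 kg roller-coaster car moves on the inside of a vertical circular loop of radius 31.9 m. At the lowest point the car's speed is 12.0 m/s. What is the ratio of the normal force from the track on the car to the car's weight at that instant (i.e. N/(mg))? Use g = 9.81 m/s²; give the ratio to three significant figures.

At the bottom, N − mg = mv²/r, so N = m(v²/r + g) and N/(mg) = v²/(rg) + 1 = (12.0)²/(31.9 × 9.81) + 1 = 0.4602 + 1 = 1.460.

1.46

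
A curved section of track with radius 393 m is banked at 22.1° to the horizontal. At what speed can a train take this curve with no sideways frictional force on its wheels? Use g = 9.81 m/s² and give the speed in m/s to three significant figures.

On a frictionless banked curve, N sinθ = mv²/r and N cosθ = mg, so tanθ = v²/(rg).
v = √(r g tanθ) = √(393 × 9.81 × tan 22.1°) = √(393 × 9.81 × 0.4061) = √1565 = 39.57 m/s.

39.6 m/s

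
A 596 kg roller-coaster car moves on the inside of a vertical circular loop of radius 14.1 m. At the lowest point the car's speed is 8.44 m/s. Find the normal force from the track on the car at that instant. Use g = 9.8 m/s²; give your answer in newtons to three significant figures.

8850 N

At the lowest point, N points up (toward the centre) and the weight mg points down (away from the centre), so the net inward force is N − mg = mv²/r.
N = m(v²/r + g) = 596 × ((8.44)²/14.1 + 9.8) = 596 × (5.052 + 9.8) = 596 × 14.85 = 8852 N.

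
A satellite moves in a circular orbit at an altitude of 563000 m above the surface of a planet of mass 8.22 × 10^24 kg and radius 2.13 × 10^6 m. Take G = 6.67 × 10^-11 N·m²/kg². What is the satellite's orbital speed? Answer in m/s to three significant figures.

Orbital radius r = R + h = 2.13 × 10^6 + 563000 = 2.693 × 10^6 m.
Gravity supplies the centripetal force: G M m / r² = m v² / r, so v = √(GM/r).
v = √(6.67 × 10^-11 × 8.22 × 10^24 / 2.693 × 10^6) = √(2.036 × 10^8) = 14270 m/s.

14300 m/s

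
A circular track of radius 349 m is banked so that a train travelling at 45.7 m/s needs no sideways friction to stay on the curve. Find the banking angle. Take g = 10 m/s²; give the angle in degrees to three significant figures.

30.9°

For a frictionless banked turn: horizontally N sinθ = mv²/r and vertically N cosθ = mg.
Dividing: tanθ = v²/(r g) = (45.7)²/(349 × 10.0) = 2088/3490 = 0.5984.
θ = arctan(0.5984) = 30.90°.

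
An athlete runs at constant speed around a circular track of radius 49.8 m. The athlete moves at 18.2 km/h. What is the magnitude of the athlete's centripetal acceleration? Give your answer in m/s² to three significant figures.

0.513 m/s²

v = 18.2 km/h = 18.2/3.6 = 5.056 m/s.
a_c = v²/r = (5.056)²/49.8 = 25.56/49.8 = 0.5132 m/s².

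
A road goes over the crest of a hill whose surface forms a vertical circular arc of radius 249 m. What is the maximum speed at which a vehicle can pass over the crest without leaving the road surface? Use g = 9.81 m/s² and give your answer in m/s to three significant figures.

49.4 m/s

At the crest the centre of the circle is below the vehicle, so the net downward (centripetal) force is mg − N = mv²/r.
The vehicle leaves the road when N → 0, giving v_max = √(g r) = √(9.81 × 249) = 49.42 m/s.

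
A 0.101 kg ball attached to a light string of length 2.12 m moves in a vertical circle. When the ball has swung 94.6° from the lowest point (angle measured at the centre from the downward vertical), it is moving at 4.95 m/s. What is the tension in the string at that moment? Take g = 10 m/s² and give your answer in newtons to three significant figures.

Take the radial direction toward the centre of the circle as positive. The component of the weight along the string toward the centre is −mg cos φ (φ measured from the bottom), so Newton's second law along the string gives T − mg cos φ = m v²/r.
cos 94.6° = -0.08020, so T = m(v²/r + g cos φ) = 0.101 × ((4.95)²/2.12 + 10.0 × -0.08020) = 0.101 × (11.56 + (-0.8020)) = 0.101 × 10.76 = 1.086 N.

1.09 N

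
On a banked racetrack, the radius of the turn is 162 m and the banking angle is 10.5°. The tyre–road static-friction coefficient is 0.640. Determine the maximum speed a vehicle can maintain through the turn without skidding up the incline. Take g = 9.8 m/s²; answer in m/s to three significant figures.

38.6 m/s

At the maximum speed, friction acts down the slope at its limiting value f = μN. Radially (horizontal, toward centre): N sinθ + μN cosθ = mv²/r. Vertically: N cosθ − μN sinθ = mg.
Dividing: v² = r g (sinθ + μcosθ)/(cosθ − μsinθ).
sinθ + μcosθ = 0.1822 + 0.640×0.9833 = 0.8115; cosθ − μsinθ = 0.9833 − 0.640×0.1822 = 0.8666.
v² = 162 × 9.8 × 0.8115/0.8666 = 1487 m²/s², so v = 38.56 m/s.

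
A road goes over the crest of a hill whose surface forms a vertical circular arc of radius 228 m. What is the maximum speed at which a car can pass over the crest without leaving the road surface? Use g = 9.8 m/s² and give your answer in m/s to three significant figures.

47.3 m/s

At the crest the centre of the circle is below the car, so the net downward (centripetal) force is mg − N = mv²/r.
The car leaves the road when N → 0, giving v_max = √(g r) = √(9.8 × 228) = 47.27 m/s.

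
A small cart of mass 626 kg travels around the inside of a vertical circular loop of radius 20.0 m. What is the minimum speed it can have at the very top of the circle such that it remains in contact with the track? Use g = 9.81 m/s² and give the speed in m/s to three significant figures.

14.0 m/s

At the highest point the centre is directly below, so both the weight and N act inward: N + mg = mv²/r.
At minimum speed N → 0, so mg = mv_min²/r ⇒ v_min = √(g r) = √(9.81 × 20.0) = 14.01 m/s.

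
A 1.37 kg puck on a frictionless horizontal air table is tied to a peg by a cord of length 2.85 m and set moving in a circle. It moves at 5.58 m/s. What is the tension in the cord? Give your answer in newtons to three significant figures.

The tension is the only horizontal force, so it supplies the full centripetal force: T = m v²/r = 1.37 × (5.580)²/2.85 = 1.37 × 31.14/2.85 = 14.97 N.

15.0 N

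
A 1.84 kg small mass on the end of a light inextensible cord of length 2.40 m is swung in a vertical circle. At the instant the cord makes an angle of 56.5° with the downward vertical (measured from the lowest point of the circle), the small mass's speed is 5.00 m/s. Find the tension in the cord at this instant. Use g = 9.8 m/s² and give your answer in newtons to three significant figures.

29.1 N

Take the radial direction toward the centre of the circle as positive. The component of the weight along the string toward the centre is −mg cos φ (φ measured from the bottom), so Newton's second law along the string gives T − mg cos φ = m v²/r.
cos 56.5° = 0.5519, so T = m(v²/r + g cos φ) = 1.84 × ((5.00)²/2.40 + 9.8 × 0.5519) = 1.84 × (10.42 + (5.409)) = 1.84 × 15.83 = 29.12 N.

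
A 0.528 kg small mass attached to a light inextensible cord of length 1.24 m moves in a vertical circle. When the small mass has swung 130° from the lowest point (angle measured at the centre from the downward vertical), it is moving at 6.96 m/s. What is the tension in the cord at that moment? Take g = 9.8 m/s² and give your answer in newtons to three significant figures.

Take the radial direction toward the centre of the circle as positive. The component of the weight along the string toward the centre is −mg cos φ (φ measured from the bottom), so Newton's second law along the string gives T − mg cos φ = m v²/r.
cos 130° = -0.6428, so T = m(v²/r + g cos φ) = 0.528 × ((6.96)²/1.24 + 9.8 × -0.6428) = 0.528 × (39.07 + (-6.299)) = 0.528 × 32.77 = 17.30 N.

17.3 N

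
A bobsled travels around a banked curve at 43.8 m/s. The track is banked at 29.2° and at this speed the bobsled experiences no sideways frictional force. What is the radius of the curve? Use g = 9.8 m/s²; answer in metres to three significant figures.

350 m

Frictionless banking: tanθ = v²/(rg), so r = v²/(g tanθ).
r = (43.8)²/(9.8 × tan 29.2°) = 1918/(9.8 × 0.5589) = 1918/5.477 = 350.3 m.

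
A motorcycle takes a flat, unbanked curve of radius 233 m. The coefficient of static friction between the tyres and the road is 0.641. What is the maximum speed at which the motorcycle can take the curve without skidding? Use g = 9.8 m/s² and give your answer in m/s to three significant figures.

The only inward force on a level bend is static friction, so at the limit f_s = μ_s N = μ_s m g = m v²/r.
Mass cancels: v_max = √(μ_s g r) = √(0.641 × 9.8 × 233) = √1464 = 38.26 m/s.

38.3 m/s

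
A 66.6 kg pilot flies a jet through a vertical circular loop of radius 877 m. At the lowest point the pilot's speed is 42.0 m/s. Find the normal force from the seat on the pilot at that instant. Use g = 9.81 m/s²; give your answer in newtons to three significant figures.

At the lowest point, N points up (toward the centre) and the weight mg points down (away from the centre), so the net inward force is N − mg = mv²/r.
N = m(v²/r + g) = 66.6 × ((42.0)²/877 + 9.81) = 66.6 × (2.011 + 9.81) = 66.6 × 11.82 = 787.3 N.

787 N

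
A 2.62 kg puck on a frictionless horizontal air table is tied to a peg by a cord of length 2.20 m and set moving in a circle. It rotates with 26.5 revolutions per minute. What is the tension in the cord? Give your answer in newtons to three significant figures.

ω = 26.5 rev/min × 2π/60 = 2.775 rad/s, so v = ωr = 2.775 × 2.20 = 6.105 m/s.
The tension is the only horizontal force, so it supplies the full centripetal force: T = m v²/r = 2.62 × (6.105)²/2.20 = 2.62 × 37.27/2.20 = 44.39 N.

44.4 N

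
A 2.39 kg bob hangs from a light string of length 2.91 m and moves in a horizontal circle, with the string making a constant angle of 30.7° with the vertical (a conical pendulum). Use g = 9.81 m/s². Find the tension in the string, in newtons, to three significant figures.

27.3 N

Vertically the bob has no acceleration, so T cosθ = mg.
T = mg/cosθ = 2.39 × 9.81 / cos 30.7° = 23.45/0.8599 = 27.27 N.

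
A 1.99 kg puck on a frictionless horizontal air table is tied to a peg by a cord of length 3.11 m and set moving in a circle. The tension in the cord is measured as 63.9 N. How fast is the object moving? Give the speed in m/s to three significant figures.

9.99 m/s

T = m v²/r ⇒ v = √(T r / m) = √(63.9 × 3.11 / 1.99) = √99.86 = 9.993 m/s.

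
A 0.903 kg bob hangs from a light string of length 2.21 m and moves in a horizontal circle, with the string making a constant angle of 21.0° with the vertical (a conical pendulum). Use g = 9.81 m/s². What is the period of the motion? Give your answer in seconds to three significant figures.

r = L sinθ = 0.7920 m. From T sinθ = mω²r and T cosθ = mg: tanθ = ω²r/g, so ω² = g tanθ / r = g/(L cosθ).
ω = √(g/(L cosθ)) = √(9.81/(2.21 × 0.9336)) = √4.755 = 2.181 rad/s.
Period = 2π/ω = 2.881 s.

2.88 s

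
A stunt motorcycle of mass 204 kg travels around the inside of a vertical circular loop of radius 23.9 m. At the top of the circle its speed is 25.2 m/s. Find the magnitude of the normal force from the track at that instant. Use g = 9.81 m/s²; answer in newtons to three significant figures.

At the top, both N and the weight mg point inward (toward the centre), so N + mg = mv²/r.
N = m(v²/r − g) = 204 × ((25.2)²/23.9 − 9.81) = 204 × (26.57 − 9.81) = 204 × 16.76 = 3419 N.

3420 N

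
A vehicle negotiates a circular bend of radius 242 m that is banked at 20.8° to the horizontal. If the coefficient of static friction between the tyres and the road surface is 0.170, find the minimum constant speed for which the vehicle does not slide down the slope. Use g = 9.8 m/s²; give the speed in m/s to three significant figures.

At the minimum speed, friction acts up the slope at its limiting value f = μN. Radially (horizontal, toward centre): N sinθ − μN cosθ = mv²/r. Vertically: N cosθ + μN sinθ = mg.
Dividing: v² = r g (sinθ − μcosθ)/(cosθ + μsinθ).
sinθ − μcosθ = 0.3551 − 0.170×0.9348 = 0.1962; cosθ + μsinθ = 0.9348 + 0.170×0.3551 = 0.9952.
v² = 242 × 9.8 × 0.1962/0.9952 = 467.5 m²/s², so v = 21.62 m/s.

21.6 m/s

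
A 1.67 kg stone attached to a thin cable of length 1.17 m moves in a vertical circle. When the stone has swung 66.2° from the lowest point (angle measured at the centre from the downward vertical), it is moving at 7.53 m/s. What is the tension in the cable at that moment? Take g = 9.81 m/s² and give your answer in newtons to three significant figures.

87.5 N

Take the radial direction toward the centre of the circle as positive. The component of the weight along the string toward the centre is −mg cos φ (φ measured from the bottom), so Newton's second law along the string gives T − mg cos φ = m v²/r.
cos 66.2° = 0.4035, so T = m(v²/r + g cos φ) = 1.67 × ((7.53)²/1.17 + 9.81 × 0.4035) = 1.67 × (48.46 + (3.959)) = 1.67 × 52.42 = 87.54 N.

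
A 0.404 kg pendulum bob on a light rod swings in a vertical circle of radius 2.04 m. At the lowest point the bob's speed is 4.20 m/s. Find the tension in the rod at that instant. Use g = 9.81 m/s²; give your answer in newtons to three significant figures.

At the lowest point, T points up (toward the centre) and the weight mg points down (away from the centre), so the net inward force is T − mg = mv²/r.
T = m(v²/r + g) = 0.404 × ((4.20)²/2.04 + 9.81) = 0.404 × (8.647 + 9.81) = 0.404 × 18.46 = 7.457 N.

7.46 N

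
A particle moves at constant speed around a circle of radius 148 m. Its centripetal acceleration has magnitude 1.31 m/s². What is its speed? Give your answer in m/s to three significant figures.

a_c = v²/r ⇒ v = √(a_c · r) = √(1.31 × 148) = √193.9 = 13.92 m/s.

13.9 m/s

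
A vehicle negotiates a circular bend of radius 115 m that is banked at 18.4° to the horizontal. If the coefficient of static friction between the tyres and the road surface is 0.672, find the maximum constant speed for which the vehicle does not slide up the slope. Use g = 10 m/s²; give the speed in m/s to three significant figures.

At the maximum speed, friction acts down the slope at its limiting value f = μN. Radially (horizontal, toward centre): N sinθ + μN cosθ = mv²/r. Vertically: N cosθ − μN sinθ = mg.
Dividing: v² = r g (sinθ + μcosθ)/(cosθ − μsinθ).
sinθ + μcosθ = 0.3156 + 0.672×0.9489 = 0.9533; cosθ − μsinθ = 0.9489 − 0.672×0.3156 = 0.7368.
v² = 115 × 10.0 × 0.9533/0.7368 = 1488 m²/s², so v = 38.57 m/s.

38.6 m/s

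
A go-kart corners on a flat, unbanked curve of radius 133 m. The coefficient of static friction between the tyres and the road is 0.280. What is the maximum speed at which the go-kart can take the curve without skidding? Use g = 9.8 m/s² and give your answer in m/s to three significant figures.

Friction provides the centripetal force on a flat curve. At maximum speed it is at its limiting value: μ_s m g = m v²/r.
Mass cancels: v_max = √(μ_s g r) = √(0.280 × 9.8 × 133) = √365.0 = 19.10 m/s.

19.1 m/s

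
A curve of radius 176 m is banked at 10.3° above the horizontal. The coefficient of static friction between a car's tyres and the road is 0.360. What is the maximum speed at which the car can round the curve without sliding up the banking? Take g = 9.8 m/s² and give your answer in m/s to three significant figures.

At the maximum speed, friction acts down the slope at its limiting value f = μN. Radially (horizontal, toward centre): N sinθ + μN cosθ = mv²/r. Vertically: N cosθ − μN sinθ = mg.
Dividing: v² = r g (sinθ + μcosθ)/(cosθ − μsinθ).
sinθ + μcosθ = 0.1788 + 0.360×0.9839 = 0.5330; cosθ − μsinθ = 0.9839 − 0.360×0.1788 = 0.9195.
v² = 176 × 9.8 × 0.5330/0.9195 = 999.8 m²/s², so v = 31.62 m/s.

31.6 m/s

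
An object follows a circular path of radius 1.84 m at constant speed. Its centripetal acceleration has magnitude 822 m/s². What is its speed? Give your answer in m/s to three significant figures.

38.9 m/s

a_c = v²/r ⇒ v = √(a_c · r) = √(822 × 1.84) = √1512 = 38.89 m/s.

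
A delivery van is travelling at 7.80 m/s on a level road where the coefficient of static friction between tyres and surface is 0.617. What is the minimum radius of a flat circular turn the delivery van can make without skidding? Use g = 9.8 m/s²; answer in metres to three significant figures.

At the limit, μ_s m g = m v²/r, so r_min = v²/(μ_s g) = (7.80)²/(0.617 × 9.8) = 60.84/6.047 = 10.06 m.

10.1 m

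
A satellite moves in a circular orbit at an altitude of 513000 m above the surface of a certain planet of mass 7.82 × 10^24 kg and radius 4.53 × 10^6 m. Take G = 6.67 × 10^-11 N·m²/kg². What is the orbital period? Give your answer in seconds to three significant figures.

3120 s

r = R + h = 4.53 × 10^6 + 513000 = 5.043 × 10^6 m. Gravity provides the centripetal force: G M m / r² = m v² / r ⇒ v = √(GM/r) = 10170 m/s.
T = 2πr/v = 2π × 5.043 × 10^6 / 10170 = 3116 s.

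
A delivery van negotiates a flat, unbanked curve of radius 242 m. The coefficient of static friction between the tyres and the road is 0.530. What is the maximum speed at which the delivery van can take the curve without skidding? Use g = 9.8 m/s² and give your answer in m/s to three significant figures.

Friction provides the centripetal force on a flat curve. At maximum speed it is at its limiting value: μ_s m g = m v²/r.
Mass cancels: v_max = √(μ_s g r) = √(0.530 × 9.8 × 242) = √1257 = 35.45 m/s.

35.5 m/s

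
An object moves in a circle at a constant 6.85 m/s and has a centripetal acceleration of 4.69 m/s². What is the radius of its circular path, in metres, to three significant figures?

10.0 m

a_c = v²/r ⇒ r = v²/a_c = (6.85)²/4.69 = 46.92/4.69 = 10.00 m.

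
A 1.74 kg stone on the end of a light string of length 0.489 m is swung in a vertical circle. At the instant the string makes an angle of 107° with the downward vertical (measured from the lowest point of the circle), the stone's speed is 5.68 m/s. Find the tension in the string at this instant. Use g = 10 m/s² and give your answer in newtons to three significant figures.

Take the radial direction toward the centre of the circle as positive. The component of the weight along the string toward the centre is −mg cos φ (φ measured from the bottom), so Newton's second law along the string gives T − mg cos φ = m v²/r.
cos 107° = -0.2924, so T = m(v²/r + g cos φ) = 1.74 × ((5.68)²/0.489 + 10.0 × -0.2924) = 1.74 × (65.98 + (-2.924)) = 1.74 × 63.05 = 109.7 N.

110 N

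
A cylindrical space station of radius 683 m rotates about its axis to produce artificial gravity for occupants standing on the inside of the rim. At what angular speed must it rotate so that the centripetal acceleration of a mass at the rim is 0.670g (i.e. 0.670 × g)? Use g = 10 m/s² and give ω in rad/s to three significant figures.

0.0990 rad/s

Centripetal acceleration a_c = ω²r. Setting ω²r = 0.670g:
ω = √(0.670g / r) = √(0.670 × 10.0 / 683) = √0.009810 = 0.09904 rad/s.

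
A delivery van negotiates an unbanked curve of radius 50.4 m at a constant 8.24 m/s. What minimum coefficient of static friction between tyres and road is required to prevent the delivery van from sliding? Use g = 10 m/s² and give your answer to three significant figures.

Friction provides the centripetal force: μ_s m g = m v²/r, so μ_s = v²/(g r) = (8.240)²/(10.0 × 50.4) = 67.90/504.0 = 0.1347.

0.135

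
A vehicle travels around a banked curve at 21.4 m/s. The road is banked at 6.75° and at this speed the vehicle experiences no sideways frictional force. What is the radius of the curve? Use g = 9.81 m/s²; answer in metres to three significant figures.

394 m

Frictionless banking: tanθ = v²/(rg), so r = v²/(g tanθ).
r = (21.4)²/(9.81 × tan 6.75°) = 458.0/(9.81 × 0.1184) = 458.0/1.161 = 394.4 m.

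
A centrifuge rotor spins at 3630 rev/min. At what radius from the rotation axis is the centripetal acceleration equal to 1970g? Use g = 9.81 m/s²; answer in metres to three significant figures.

ω = 3630 rev/min × 2π/60 = 380.1 rad/s.
a_c = ω²r = 1970g ⇒ r = 1970 × 9.81 / (380.1)² = 19330/144500 = 0.1337 m.

0.134 m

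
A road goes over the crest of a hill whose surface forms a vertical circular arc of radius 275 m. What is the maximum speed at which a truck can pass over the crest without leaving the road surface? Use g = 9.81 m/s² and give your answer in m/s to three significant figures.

51.9 m/s

At the crest the centre of the circle is below the truck, so the net downward (centripetal) force is mg − N = mv²/r.
The truck leaves the road when N → 0, giving v_max = √(g r) = √(9.81 × 275) = 51.94 m/s.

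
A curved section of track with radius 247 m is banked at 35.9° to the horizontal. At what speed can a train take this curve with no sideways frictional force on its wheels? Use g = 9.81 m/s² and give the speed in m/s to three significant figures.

On a frictionless banked curve, N sinθ = mv²/r and N cosθ = mg, so tanθ = v²/(rg).
v = √(r g tanθ) = √(247 × 9.81 × tan 35.9°) = √(247 × 9.81 × 0.7239) = √1754 = 41.88 m/s.

41.9 m/s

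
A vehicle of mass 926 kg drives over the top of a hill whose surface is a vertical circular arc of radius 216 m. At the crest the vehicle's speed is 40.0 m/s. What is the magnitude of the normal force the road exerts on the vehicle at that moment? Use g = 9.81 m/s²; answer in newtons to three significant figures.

At the crest the centripetal acceleration points downward (toward the centre of the arc), so mg − N = mv²/r.
N = m(g − v²/r) = 926 × (9.81 − (40.0)²/216) = 926 × (9.81 − 7.407) = 926 × 2.403 = 2225 N.

2220 N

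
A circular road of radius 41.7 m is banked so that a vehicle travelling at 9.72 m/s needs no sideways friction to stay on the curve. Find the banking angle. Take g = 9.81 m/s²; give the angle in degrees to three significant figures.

13.0°

For a frictionless banked turn: horizontally N sinθ = mv²/r and vertically N cosθ = mg.
Dividing: tanθ = v²/(r g) = (9.72)²/(41.7 × 9.81) = 94.48/409.1 = 0.2310.
θ = arctan(0.2310) = 13.00°.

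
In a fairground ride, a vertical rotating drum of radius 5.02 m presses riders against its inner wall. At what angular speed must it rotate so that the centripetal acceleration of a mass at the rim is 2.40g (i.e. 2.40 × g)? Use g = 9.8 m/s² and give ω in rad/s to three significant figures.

Centripetal acceleration a_c = ω²r. Setting ω²r = 2.40g:
ω = √(2.40g / r) = √(2.40 × 9.8 / 5.02) = √4.685 = 2.165 rad/s.

2.16 rad/s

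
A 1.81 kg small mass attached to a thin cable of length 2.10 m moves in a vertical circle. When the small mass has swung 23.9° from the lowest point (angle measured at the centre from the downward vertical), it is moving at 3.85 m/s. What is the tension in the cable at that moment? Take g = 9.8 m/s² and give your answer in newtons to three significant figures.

Take the radial direction toward the centre of the circle as positive. The component of the weight along the string toward the centre is −mg cos φ (φ measured from the bottom), so Newton's second law along the string gives T − mg cos φ = m v²/r.
cos 23.9° = 0.9143, so T = m(v²/r + g cos φ) = 1.81 × ((3.85)²/2.10 + 9.8 × 0.9143) = 1.81 × (7.058 + (8.960)) = 1.81 × 16.02 = 28.99 N.

29.0 N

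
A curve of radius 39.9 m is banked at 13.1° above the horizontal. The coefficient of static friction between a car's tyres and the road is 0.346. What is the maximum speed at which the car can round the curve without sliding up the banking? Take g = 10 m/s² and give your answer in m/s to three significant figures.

15.8 m/s

At the maximum speed, friction acts down the slope at its limiting value f = μN. Radially (horizontal, toward centre): N sinθ + μN cosθ = mv²/r. Vertically: N cosθ − μN sinθ = mg.
Dividing: v² = r g (sinθ + μcosθ)/(cosθ − μsinθ).
sinθ + μcosθ = 0.2267 + 0.346×0.9740 = 0.5636; cosθ − μsinθ = 0.9740 − 0.346×0.2267 = 0.8956.
v² = 39.9 × 10.0 × 0.5636/0.8956 = 251.1 m²/s², so v = 15.85 m/s.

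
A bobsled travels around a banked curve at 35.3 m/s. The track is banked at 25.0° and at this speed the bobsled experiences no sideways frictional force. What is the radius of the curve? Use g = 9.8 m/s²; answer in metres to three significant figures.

273 m

Frictionless banking: tanθ = v²/(rg), so r = v²/(g tanθ).
r = (35.3)²/(9.8 × tan 25.0°) = 1246/(9.8 × 0.4663) = 1246/4.570 = 272.7 m.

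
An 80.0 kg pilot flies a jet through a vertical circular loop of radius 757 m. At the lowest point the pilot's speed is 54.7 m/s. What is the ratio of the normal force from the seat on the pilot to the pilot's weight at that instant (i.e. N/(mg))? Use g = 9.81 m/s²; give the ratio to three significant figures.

At the bottom, N − mg = mv²/r, so N = m(v²/r + g) and N/(mg) = v²/(rg) + 1 = (54.7)²/(757 × 9.81) + 1 = 0.4029 + 1 = 1.403.

1.40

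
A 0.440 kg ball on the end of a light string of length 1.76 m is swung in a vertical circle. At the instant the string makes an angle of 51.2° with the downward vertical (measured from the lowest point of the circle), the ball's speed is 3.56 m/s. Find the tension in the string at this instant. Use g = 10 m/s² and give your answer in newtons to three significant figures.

5.93 N

Take the radial direction toward the centre of the circle as positive. The component of the weight along the string toward the centre is −mg cos φ (φ measured from the bottom), so Newton's second law along the string gives T − mg cos φ = m v²/r.
cos 51.2° = 0.6266, so T = m(v²/r + g cos φ) = 0.440 × ((3.56)²/1.76 + 10.0 × 0.6266) = 0.440 × (7.201 + (6.266)) = 0.440 × 13.47 = 5.925 N.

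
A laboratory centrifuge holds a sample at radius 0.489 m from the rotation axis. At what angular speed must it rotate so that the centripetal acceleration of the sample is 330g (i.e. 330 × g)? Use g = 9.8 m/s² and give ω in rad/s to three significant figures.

Centripetal acceleration a_c = ω²r. Setting ω²r = 330g:
ω = √(330g / r) = √(330 × 9.8 / 0.489) = √6613 = 81.32 rad/s.

81.3 rad/s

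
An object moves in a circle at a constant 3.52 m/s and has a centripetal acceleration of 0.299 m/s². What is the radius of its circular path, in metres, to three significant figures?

a_c = v²/r ⇒ r = v²/a_c = (3.52)²/0.299 = 12.39/0.299 = 41.44 m.

41.4 m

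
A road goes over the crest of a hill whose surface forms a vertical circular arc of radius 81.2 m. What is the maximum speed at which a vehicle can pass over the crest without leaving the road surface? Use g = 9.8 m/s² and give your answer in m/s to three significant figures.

At the crest the centre of the circle is below the vehicle, so the net downward (centripetal) force is mg − N = mv²/r.
The vehicle leaves the road when N → 0, giving v_max = √(g r) = √(9.8 × 81.2) = 28.21 m/s.

28.2 m/s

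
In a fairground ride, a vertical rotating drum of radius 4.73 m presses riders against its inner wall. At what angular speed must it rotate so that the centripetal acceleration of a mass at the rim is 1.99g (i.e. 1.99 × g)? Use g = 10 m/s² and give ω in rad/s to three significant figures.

2.05 rad/s

Centripetal acceleration a_c = ω²r. Setting ω²r = 1.99g:
ω = √(1.99g / r) = √(1.99 × 10.0 / 4.73) = √4.207 = 2.051 rad/s.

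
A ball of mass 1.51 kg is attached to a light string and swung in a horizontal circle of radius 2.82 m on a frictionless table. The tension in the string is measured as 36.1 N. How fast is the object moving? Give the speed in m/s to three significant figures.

T = m v²/r ⇒ v = √(T r / m) = √(36.1 × 2.82 / 1.51) = √67.42 = 8.211 m/s.

8.21 m/s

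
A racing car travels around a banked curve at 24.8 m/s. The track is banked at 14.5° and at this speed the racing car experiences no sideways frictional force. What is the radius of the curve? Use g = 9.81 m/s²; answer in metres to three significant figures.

Frictionless banking: tanθ = v²/(rg), so r = v²/(g tanθ).
r = (24.8)²/(9.81 × tan 14.5°) = 615.0/(9.81 × 0.2586) = 615.0/2.537 = 242.4 m.

242 m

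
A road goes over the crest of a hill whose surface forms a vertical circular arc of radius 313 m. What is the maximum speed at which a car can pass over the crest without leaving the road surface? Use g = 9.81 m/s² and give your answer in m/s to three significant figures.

At the crest the centre of the circle is below the car, so the net downward (centripetal) force is mg − N = mv²/r.
The car leaves the road when N → 0, giving v_max = √(g r) = √(9.81 × 313) = 55.41 m/s.

55.4 m/s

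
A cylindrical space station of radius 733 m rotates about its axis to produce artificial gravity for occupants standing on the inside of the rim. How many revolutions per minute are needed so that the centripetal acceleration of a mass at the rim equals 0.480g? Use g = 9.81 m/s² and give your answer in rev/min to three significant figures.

0.765 rev/min

Require ω²r = 0.480g, so ω = √(0.480 × 9.81/733) = 0.08015 rad/s.
In rev/min: ω × 60/(2π) = 0.08015 × 60/(2π) = 0.7654 rev/min.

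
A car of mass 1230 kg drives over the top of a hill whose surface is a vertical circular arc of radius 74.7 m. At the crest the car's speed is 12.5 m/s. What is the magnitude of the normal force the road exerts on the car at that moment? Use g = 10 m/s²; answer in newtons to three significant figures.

At the crest the centripetal acceleration points downward (toward the centre of the arc), so mg − N = mv²/r.
N = m(g − v²/r) = 1230 × (10.0 − (12.5)²/74.7) = 1230 × (10.0 − 2.092) = 1230 × 7.908 = 9727 N.

9730 N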